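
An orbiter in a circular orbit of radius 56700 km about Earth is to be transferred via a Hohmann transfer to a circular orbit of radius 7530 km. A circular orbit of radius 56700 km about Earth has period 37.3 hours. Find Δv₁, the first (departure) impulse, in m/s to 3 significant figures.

From Kepler's third law T² = 4π²r³/μ at r = 56700 km, T = 37.3 hours = 37.3 × 3600 s = 1.3428×10^5 s: μ = 4π²r³/T² = 3.99104×10^5 km³/s².
Semi-major axis of the transfer orbit: a_t = (56700 + 7530)/2 = 32115 km.
On the circular orbit at r = 56700 km, v_c = √(μ/r) = 2.653 km/s.
Vis-viva on the transfer ellipse at r = 56700 km gives v_t = √[μ(2/r − 1/a_t)] = 1.285 km/s.
Δv₁ = |v_t − v_c| = |1.285 − 2.653| = 1.368 km/s.

Δv₁ = 1370 m/s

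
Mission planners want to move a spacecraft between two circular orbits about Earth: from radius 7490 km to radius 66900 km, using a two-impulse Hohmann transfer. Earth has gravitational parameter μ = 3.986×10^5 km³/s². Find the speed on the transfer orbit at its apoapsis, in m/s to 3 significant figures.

v = 1100 m/s

Transfer-ellipse semi-major axis a_t = (r₁ + r₂)/2 = (7490 + 66900)/2 = 37195 km.
The apoapsis of the transfer ellipse is at r = 66900 km.
Vis-viva: v = √[μ(2/r − 1/a_t)] = √[3.986×10^5 × (2/66900 − 1/37195)] = 1.095 km/s.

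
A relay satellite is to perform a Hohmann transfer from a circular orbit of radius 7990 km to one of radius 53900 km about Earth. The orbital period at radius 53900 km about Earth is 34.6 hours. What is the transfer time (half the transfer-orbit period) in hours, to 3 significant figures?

From Kepler's third law T² = 4π²r³/μ at r = 53900 km, T = 34.6 hours = 34.6 × 3600 s = 1.2456×10^5 s: μ = 4π²r³/T² = 3.98445×10^5 km³/s².
Transfer-ellipse semi-major axis a_t = (r₁ + r₂)/2 = (7990 + 53900)/2 = 30945 km.
By Kepler's third law the transfer-orbit period is T = 2π√(a_t³/μ), so t = T/2 = 27093 s.
Converting: 27093 s ÷ 3600 s/hour = 7.53 hours.

t = 7.53 hours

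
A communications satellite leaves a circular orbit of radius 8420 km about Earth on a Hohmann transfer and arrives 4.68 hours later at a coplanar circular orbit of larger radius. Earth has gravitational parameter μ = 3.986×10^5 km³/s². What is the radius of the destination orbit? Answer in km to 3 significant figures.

Transfer time t = 4.68 hours = 16848 s, and t = π√(a_t³/μ).
So a_t = (μ t²/π²)^(1/3) = (3.986×10^5 × (16848)² / π²)^(1/3) = 22548 km.
Since a_t = (r₁ + r₂)/2, r₂ = 2a_t − r₁ = 2×22548 − 8420 = 36676 km.

r₂ = 36700 km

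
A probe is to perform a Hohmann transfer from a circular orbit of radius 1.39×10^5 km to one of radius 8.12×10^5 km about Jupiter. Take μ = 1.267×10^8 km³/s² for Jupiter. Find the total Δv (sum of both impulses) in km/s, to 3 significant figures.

Transfer-ellipse semi-major axis a_t = (r₁ + r₂)/2 = (1.390×10^5 + 8.120×10^5)/2 = 4.755×10^5 km.
At r₁ the circular-orbit speed is v₁ = √(μ/r₁) = 30.191 km/s.
Transfer-orbit speed at r₁ (vis-viva equation): v_p = √[μ(2/r₁ − 1/a_t)] = 39.453 km/s.
First burn Δv₁ = |v_p − v₁| = 9.262 km/s.
At r₂, v₂ = √(μ/r₂) = 12.4914 km/s.
Transfer-orbit speed at r₂: v_a = √[μ(2/r₂ − 1/a_t)] = 6.75371 km/s.
Second burn Δv₂ = |v₂ − v_a| = 5.738 km/s.
Δv = Δv₁ + Δv₂ = 9.262 + 5.738 = 15.00 km/s.

Δv = 15.0 km/s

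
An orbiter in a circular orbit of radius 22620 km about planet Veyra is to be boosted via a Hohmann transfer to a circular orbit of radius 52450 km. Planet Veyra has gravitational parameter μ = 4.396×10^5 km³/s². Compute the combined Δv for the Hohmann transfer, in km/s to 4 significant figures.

Transfer-ellipse semi-major axis a_t = (r₁ + r₂)/2 = (22620 + 52450)/2 = 37535 km.
Circular speed at r₁: v₁ = √(μ/r₁) = √(4.396×10^5/22620) = 4.4084 km/s.
Transfer-orbit speed at r₁ (vis-viva equation): v_p = √[μ(2/r₁ − 1/a_t)] = 5.2112 km/s.
First burn Δv₁ = |v_p − v₁| = 0.8028 km/s.
At r₂, v₂ = √(μ/r₂) = 2.89505 km/s.
Transfer-orbit speed at r₂: v_a = √[μ(2/r₂ − 1/a_t)] = 2.24742 km/s.
Second burn Δv₂ = |v₂ − v_a| = 0.6476 km/s.
Total Δv = Δv₁ + Δv₂ = 1.450 km/s.

Δv = 1.450 km/s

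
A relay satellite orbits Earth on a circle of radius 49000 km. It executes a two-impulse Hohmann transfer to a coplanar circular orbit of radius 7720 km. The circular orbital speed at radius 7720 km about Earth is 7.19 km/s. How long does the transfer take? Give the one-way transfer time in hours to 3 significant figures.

From the circular-orbit relation v² = μ/r at r = 7720 km: μ = v²r = (7.19)² × 7720 = 3.99094×10^5 km³/s².
Semi-major axis of the transfer orbit: a_t = (49000 + 7720)/2 = 28360 km.
By Kepler's third law the transfer-orbit period is T = 2π√(a_t³/μ), so t = T/2 = 23750 s.
Converting: 23750 s ÷ 3600 s/hour = 6.60 hours.

t = 6.60 hours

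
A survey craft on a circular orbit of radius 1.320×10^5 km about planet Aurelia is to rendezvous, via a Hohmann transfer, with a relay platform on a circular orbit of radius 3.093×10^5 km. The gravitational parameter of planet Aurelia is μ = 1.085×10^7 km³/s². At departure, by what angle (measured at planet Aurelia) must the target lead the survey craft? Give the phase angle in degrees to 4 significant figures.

The Hohmann ellipse has a_t = (r₁ + r₂)/2 = 2.2065×10^5 km.
Transfer time t = π√(a_t³/μ) = 98850 s.
The target's mean motion on its circular orbit is ω₂ = √(μ/r₂³) = 1.915×10^-5 rad/s.
Angle swept by the target during transfer: ω₂·t = 1.893 rad = 108.46°.
Arrival is 180° from departure on the ellipse, so φ = 180° − 108.46° = 71.54°.

φ = 71.54°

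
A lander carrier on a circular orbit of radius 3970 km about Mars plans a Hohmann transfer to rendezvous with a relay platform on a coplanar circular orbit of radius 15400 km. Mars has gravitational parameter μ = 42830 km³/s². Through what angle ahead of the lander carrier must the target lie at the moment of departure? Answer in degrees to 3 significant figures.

Semi-major axis of the transfer orbit: a_t = (3970 + 15400)/2 = 9685 km.
The half-period of the transfer ellipse is t = π√(a_t³/μ) = 14469 s.
The target's mean motion on its circular orbit is ω₂ = √(μ/r₂³) = 1.0829×10^-4 rad/s.
Angle swept by the target during transfer: ω₂·t = 1.5668 rad = 89.77°.
The lander carrier traverses 180° on the transfer ellipse, so the target must lead by 180° − 89.77° = 90.2°.

φ = 90.2°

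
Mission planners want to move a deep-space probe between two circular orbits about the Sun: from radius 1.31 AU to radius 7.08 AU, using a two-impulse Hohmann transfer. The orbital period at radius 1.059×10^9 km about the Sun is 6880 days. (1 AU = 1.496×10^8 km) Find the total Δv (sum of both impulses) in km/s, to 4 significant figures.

From Kepler's third law T² = 4π²r³/μ at r = 1.059×10^9 km, T = 6880 days = 6880 × 86400 s = 5.94432×10^8 s: μ = 4π²r³/T² = 1.32692×10^11 km³/s².
In km: r₁ = 1.31 × 1.496×10^8 = 1.95976×10^8 km; r₂ = 7.08 × 1.496×10^8 = 1.059168×10^9 km.
Semi-major axis of the transfer orbit: a_t = (1.95976×10^8 + 1.059168×10^9)/2 = 6.27572×10^8 km.
At r₁ the circular-orbit speed is v₁ = √(μ/r₁) = 26.021 km/s.
On the transfer ellipse at r₁, v² = μ(2/r − 1/a) gives v_p = √[μ(2/r₁ − 1/a_t)] = 33.804 km/s.
First burn Δv₁ = |v_p − v₁| = 7.783 km/s.
At r₂, v₂ = √(μ/r₂) = 11.193 km/s.
Transfer-orbit speed at r₂: v_a = √[μ(2/r₂ − 1/a_t)] = 6.2547 km/s.
Second burn Δv₂ = |v₂ − v_a| = 4.938 km/s.
Total Δv = Δv₁ + Δv₂ = 12.72 km/s.

Δv = 12.72 km/s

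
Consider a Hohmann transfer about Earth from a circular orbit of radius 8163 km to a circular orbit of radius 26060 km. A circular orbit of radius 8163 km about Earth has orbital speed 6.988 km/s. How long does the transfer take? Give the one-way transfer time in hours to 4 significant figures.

t = 3.094 hours

From the circular-orbit relation v² = μ/r at r = 8163 km: μ = v²r = (6.988)² × 8163 = 3.98617×10^5 km³/s².
Semi-major axis of the transfer orbit: a_t = (8163 + 26060)/2 = 17111.5 km.
Half the transfer-orbit period gives t = π√(a_t³/μ) = 11140 s.
Converting: 11140 s ÷ 3600 s/hour = 3.094 hours.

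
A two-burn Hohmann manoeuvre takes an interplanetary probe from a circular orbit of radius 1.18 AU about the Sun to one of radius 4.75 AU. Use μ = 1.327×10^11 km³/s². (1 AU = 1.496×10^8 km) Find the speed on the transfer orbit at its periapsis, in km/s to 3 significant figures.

v = 34.7 km/s

In km: r₁ = 1.18 × 1.496×10^8 = 1.76528×10^8 km; r₂ = 4.75 × 1.496×10^8 = 7.106×10^8 km.
Transfer-ellipse semi-major axis a_t = (r₁ + r₂)/2 = (1.76528×10^8 + 7.106×10^8)/2 = 4.43564×10^8 km.
The periapsis of the transfer ellipse is at r = 1.76528×10^8 km.
Vis-viva: v = √[μ(2/r − 1/a_t)] = √[1.327×10^11 × (2/1.76528×10^8 − 1/4.43564×10^8)] = 34.70 km/s.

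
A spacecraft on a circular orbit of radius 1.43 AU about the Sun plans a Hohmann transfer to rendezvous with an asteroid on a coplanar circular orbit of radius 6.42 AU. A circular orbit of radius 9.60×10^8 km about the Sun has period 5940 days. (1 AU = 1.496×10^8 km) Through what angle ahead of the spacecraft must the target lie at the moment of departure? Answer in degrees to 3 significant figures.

From Kepler's third law T² = 4π²r³/μ at r = 9.60×10^8 km, T = 5940 days = 5940 × 86400 s = 5.13216×10^8 s: μ = 4π²r³/T² = 1.32609×10^11 km³/s².
In km: r₁ = 1.43 × 1.496×10^8 = 2.13928×10^8 km; r₂ = 6.42 × 1.496×10^8 = 9.60432×10^8 km.
Semi-major axis of the transfer orbit: a_t = (2.13928×10^8 + 9.60432×10^8)/2 = 5.8718×10^8 km.
The half-period of the transfer ellipse is t = π√(a_t³/μ) = 1.22750×10^8 s.
The target's mean motion on its circular orbit is ω₂ = √(μ/r₂³) = 1.22345×10^-8 rad/s.
Angle swept by the target during transfer: ω₂·t = 1.50178 rad = 86.046°.
Arrival is 180° from departure on the ellipse, so φ = 180° − 86.046° = 94.0°.

φ = 94.0°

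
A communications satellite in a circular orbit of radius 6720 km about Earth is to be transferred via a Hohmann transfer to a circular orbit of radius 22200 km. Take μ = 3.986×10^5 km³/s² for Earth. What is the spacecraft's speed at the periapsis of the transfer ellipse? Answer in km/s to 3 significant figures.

v = 9.54 km/s

Semi-major axis of the transfer orbit: a_t = (6720 + 22200)/2 = 14460 km.
The periapsis of the transfer ellipse is at r = 6720 km.
Applying v² = μ(2/r − 1/a_t): v = 9.543 km/s.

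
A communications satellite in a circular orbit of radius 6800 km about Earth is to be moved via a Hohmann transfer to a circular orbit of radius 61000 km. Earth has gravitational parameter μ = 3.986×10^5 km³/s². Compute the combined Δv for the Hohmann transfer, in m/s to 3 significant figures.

Transfer-ellipse semi-major axis a_t = (r₁ + r₂)/2 = (6800 + 61000)/2 = 33900 km.
Circular speed at r₁: v₁ = √(μ/r₁) = √(3.986×10^5/6800) = 7.656 km/s.
On the transfer ellipse at r₁, vis-viva equation gives v_p = √[μ(2/r₁ − 1/a_t)] = 10.27 km/s.
First burn Δv₁ = |v_p − v₁| = 2.614 km/s.
Circular speed at r₂: v₂ = √(μ/r₂) = 2.556 km/s.
Transfer-orbit speed at r₂: v_a = √[μ(2/r₂ − 1/a_t)] = 1.145 km/s.
Second burn Δv₂ = |v₂ − v_a| = 1.411 km/s.
Total Δv = Δv₁ + Δv₂ = 4.025 km/s.

Δv = 4030 m/s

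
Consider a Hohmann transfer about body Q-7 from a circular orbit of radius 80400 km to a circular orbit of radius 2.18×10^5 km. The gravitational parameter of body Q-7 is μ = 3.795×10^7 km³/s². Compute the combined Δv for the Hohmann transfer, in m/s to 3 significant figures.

Δv = 8040 m/s

The Hohmann ellipse has a_t = (r₁ + r₂)/2 = 1.492×10^5 km.
At r₁ the circular-orbit speed is v₁ = √(μ/r₁) = 21.7259 km/s.
Transfer-orbit speed at r₁ (v² = μ(2/r − 1/a)): v_p = √[μ(2/r₁ − 1/a_t)] = 26.2616 km/s.
First burn Δv₁ = |v_p − v₁| = 4.5357 km/s.
Circular speed at r₂: v₂ = √(μ/r₂) = 13.19404 km/s.
Transfer-orbit speed at r₂: v_a = √[μ(2/r₂ − 1/a_t)] = 9.685482 km/s.
Second burn Δv₂ = |v₂ − v_a| = 3.5086 km/s.
Total Δv = Δv₁ + Δv₂ = 8.044 km/s.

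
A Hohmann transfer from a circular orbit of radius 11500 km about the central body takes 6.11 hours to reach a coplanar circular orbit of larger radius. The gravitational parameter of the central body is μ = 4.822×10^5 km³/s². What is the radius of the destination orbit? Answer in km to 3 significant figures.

r₂ = 45900 km

Transfer time t = 6.11 hours = 21996 s, and t = π√(a_t³/μ).
So a_t = (μ t²/π²)^(1/3) = (4.822×10^5 × (21996)² / π²)^(1/3) = 28699 km.
Since a_t = (r₁ + r₂)/2, r₂ = 2a_t − r₁ = 2×28699 − 11500 = 45898 km.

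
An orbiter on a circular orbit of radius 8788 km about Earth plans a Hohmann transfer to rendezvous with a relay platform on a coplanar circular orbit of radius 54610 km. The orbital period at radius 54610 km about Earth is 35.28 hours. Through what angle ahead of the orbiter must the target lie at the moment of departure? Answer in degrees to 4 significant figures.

From Kepler's third law T² = 4π²r³/μ at r = 54610 km, T = 35.28 hours = 35.28 × 3600 s = 1.27008×10^5 s: μ = 4π²r³/T² = 3.98579×10^5 km³/s².
Transfer-ellipse semi-major axis a_t = (r₁ + r₂)/2 = (8788 + 54610)/2 = 31699 km.
Transfer time t = π√(a_t³/μ) = 28084 s.
The target's mean motion on its circular orbit is ω₂ = √(μ/r₂³) = 4.9471×10^-5 rad/s.
Angle swept by the target during transfer: ω₂·t = 1.3893 rad = 79.60°.
The orbiter traverses 180° on the transfer ellipse, so the target must lead by 180° − 79.60° = 100.4°.

φ = 100.4°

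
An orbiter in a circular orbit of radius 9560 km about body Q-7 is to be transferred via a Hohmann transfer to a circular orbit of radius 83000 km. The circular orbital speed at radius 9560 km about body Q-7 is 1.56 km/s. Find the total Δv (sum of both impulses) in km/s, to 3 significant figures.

Δv = 0.818 km/s

From the circular-orbit relation v² = μ/r at r = 9560 km: μ = v²r = (1.56)² × 9560 = 23265.2 km³/s².
Semi-major axis of the transfer orbit: a_t = (9560 + 83000)/2 = 46280 km.
Circular speed at r₁: v₁ = √(μ/r₁) = √(23265.2/9560) = 1.5600 km/s.
On the transfer ellipse at r₁, vis-viva gives v_p = √[μ(2/r₁ − 1/a_t)] = 2.0891 km/s.
First burn Δv₁ = |v_p − v₁| = 0.5291 km/s.
At r₂, v₂ = √(μ/r₂) = 0.5294 km/s.
Transfer-orbit speed at r₂: v_a = √[μ(2/r₂ − 1/a_t)] = 0.2406 km/s.
Second burn Δv₂ = |v₂ − v_a| = 0.2888 km/s.
Total Δv = Δv₁ + Δv₂ = 0.8179 km/s.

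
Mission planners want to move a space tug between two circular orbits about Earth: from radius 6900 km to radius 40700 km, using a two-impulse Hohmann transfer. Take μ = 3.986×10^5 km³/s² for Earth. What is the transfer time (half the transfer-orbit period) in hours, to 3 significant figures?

t = 5.08 hours

Semi-major axis of the transfer orbit: a_t = (6900 + 40700)/2 = 23800 km.
Transfer time t = π√(a_t³/μ) = π√((23800)³ / 3.986×10^5) = 18270.3 s.
Converting: 18270.3 s ÷ 3600 s/hour = 5.08 hours.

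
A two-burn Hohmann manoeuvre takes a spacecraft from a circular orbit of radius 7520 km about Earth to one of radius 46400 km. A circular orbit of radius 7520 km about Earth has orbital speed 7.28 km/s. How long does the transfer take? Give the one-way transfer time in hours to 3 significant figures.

From the circular-orbit relation v² = μ/r at r = 7520 km: μ = v²r = (7.28)² × 7520 = 3.98548×10^5 km³/s².
Semi-major axis of the transfer orbit: a_t = (7520 + 46400)/2 = 26960 km.
By Kepler's third law the transfer-orbit period is T = 2π√(a_t³/μ), so t = T/2 = 22030 s.
Converting: 22030 s ÷ 3600 s/hour = 6.12 hours.

t = 6.12 hours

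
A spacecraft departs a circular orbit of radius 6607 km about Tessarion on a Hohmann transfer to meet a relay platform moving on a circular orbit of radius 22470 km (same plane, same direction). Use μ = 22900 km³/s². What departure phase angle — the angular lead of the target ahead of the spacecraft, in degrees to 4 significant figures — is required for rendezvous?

Transfer-ellipse semi-major axis a_t = (r₁ + r₂)/2 = (6607 + 22470)/2 = 14538.5 km.
The half-period of the transfer ellipse is t = π√(a_t³/μ) = 36390 s.
The target's mean motion on its circular orbit is ω₂ = √(μ/r₂³) = 4.493×10^-5 rad/s.
Angle swept by the target during transfer: ω₂·t = 1.635 rad = 93.68°.
Arrival is 180° from departure on the ellipse, so φ = 180° − 93.68° = 86.32°.

φ = 86.32°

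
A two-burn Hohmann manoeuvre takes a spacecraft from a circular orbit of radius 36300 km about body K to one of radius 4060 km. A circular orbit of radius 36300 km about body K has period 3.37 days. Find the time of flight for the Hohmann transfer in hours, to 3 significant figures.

From Kepler's third law T² = 4π²r³/μ at r = 36300 km, T = 3.37 days = 3.37 × 86400 s = 2.91168×10^5 s: μ = 4π²r³/T² = 22273.7 km³/s².
Transfer-ellipse semi-major axis a_t = (r₁ + r₂)/2 = (36300 + 4060)/2 = 20180 km.
Half the transfer-orbit period gives t = π√(a_t³/μ) = 60340 s.
Converting: 60340 s ÷ 3600 s/hour = 16.8 hours.

t = 16.8 hours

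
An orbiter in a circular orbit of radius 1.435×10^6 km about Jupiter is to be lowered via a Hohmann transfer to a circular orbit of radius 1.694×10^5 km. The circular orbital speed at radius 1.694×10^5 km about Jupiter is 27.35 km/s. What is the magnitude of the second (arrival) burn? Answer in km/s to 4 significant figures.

From the circular-orbit relation v² = μ/r at r = 1.694×10^5 km: μ = v²r = (27.35)² × 1.694×10^5 = 1.26715×10^8 km³/s².
Semi-major axis of the transfer orbit: a_t = (1.435×10^6 + 1.694×10^5)/2 = 8.022×10^5 km.
On the circular orbit at r = 1.694×10^5 km, v_c = √(μ/r) = 27.35 km/s.
Vis-viva on the transfer ellipse at r = 1.694×10^5 km gives v_t = √[μ(2/r − 1/a_t)] = 36.58 km/s.
Δv₂ = |v_t − v_c| = |36.58 − 27.35| = 9.230 km/s.

Δv₂ = 9.230 km/s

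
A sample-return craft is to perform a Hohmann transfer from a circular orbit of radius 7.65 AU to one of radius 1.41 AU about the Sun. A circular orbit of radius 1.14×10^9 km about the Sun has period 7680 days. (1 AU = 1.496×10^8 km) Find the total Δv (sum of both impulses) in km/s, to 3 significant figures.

Δv = 12.3 km/s

From Kepler's third law T² = 4π²r³/μ at r = 1.14×10^9 km, T = 7680 days = 7680 × 86400 s = 6.63552×10^8 s: μ = 4π²r³/T² = 1.32839×10^11 km³/s².
In km: r₁ = 7.65 × 1.496×10^8 = 1.14444×10^9 km; r₂ = 1.41 × 1.496×10^8 = 2.10936×10^8 km.
Transfer-ellipse semi-major axis a_t = (r₁ + r₂)/2 = (1.14444×10^9 + 2.10936×10^8)/2 = 6.77688×10^8 km.
At r₁ the circular-orbit speed is v₁ = √(μ/r₁) = 10.774 km/s.
Transfer-orbit speed at r₁ (vis-viva): v_a = √[μ(2/r₁ − 1/a_t)] = 6.0107 km/s.
First burn Δv₁ = |v_a − v₁| = 4.763 km/s.
Circular speed at r₂: v₂ = √(μ/r₂) = 25.095 km/s.
Transfer-orbit speed at r₂: v_p = √[μ(2/r₂ − 1/a_t)] = 32.611 km/s.
Second burn Δv₂ = |v₂ − v_p| = 7.516 km/s.
Δv = Δv₁ + Δv₂ = 4.763 + 7.516 = 12.28 km/s.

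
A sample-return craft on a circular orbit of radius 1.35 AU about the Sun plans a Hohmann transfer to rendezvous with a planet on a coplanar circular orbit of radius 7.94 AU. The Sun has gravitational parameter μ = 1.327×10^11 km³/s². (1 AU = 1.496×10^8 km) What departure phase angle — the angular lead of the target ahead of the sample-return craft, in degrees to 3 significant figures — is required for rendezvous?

φ = 99.5°

In km: r₁ = 1.35 × 1.496×10^8 = 2.0196×10^8 km; r₂ = 7.94 × 1.496×10^8 = 1.187824×10^9 km.
The Hohmann ellipse has a_t = (r₁ + r₂)/2 = 6.94892×10^8 km.
The half-period of the transfer ellipse is t = π√(a_t³/μ) = 1.57976×10^8 s.
Target angular speed ω₂ = √(μ/r₂³) = 8.89831×10^-9 rad/s.
Angle swept by the target during transfer: ω₂·t = 1.4057 rad = 80.54°.
Arrival is 180° from departure on the ellipse, so φ = 180° − 80.54° = 99.5°.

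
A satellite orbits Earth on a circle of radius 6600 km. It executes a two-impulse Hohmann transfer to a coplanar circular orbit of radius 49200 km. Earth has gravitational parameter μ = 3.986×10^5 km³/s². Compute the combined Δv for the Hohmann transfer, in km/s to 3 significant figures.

Transfer-ellipse semi-major axis a_t = (r₁ + r₂)/2 = (6600 + 49200)/2 = 27900 km.
Circular speed at r₁: v₁ = √(μ/r₁) = √(3.986×10^5/6600) = 7.771 km/s.
Transfer-orbit speed at r₁ (v² = μ(2/r − 1/a)): v_p = √[μ(2/r₁ − 1/a_t)] = 10.32 km/s.
First burn Δv₁ = |v_p − v₁| = 2.549 km/s.
Circular speed at r₂: v₂ = √(μ/r₂) = 2.846 km/s.
Transfer-orbit speed at r₂: v_a = √[μ(2/r₂ − 1/a_t)] = 1.384 km/s.
Second burn Δv₂ = |v₂ − v_a| = 1.462 km/s.
Δv = Δv₁ + Δv₂ = 2.549 + 1.462 = 4.011 km/s.

Δv = 4.01 km/s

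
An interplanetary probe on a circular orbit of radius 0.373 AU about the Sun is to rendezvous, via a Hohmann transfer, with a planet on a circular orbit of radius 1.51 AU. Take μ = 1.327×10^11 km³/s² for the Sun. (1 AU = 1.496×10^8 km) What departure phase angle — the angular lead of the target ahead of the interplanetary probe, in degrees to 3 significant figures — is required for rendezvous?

φ = 91.4°

In km: r₁ = 0.373 × 1.496×10^8 = 5.58008×10^7 km; r₂ = 1.51 × 1.496×10^8 = 2.25896×10^8 km.
Transfer-ellipse semi-major axis a_t = (r₁ + r₂)/2 = (5.58008×10^7 + 2.25896×10^8)/2 = 1.408484×10^8 km.
The half-period of the transfer ellipse is t = π√(a_t³/μ) = 1.4416×10^7 s.
Target angular speed ω₂ = √(μ/r₂³) = 1.0729×10^-7 rad/s.
Angle swept by the target during transfer: ω₂·t = 1.5467 rad = 88.62°.
Arrival is 180° from departure on the ellipse, so φ = 180° − 88.62° = 91.4°.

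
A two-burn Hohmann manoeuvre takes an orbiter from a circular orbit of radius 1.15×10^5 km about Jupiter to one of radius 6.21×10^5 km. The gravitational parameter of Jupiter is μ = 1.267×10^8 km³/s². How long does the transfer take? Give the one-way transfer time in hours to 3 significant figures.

t = 17.3 hours

Semi-major axis of the transfer orbit: a_t = (1.150×10^5 + 6.210×10^5)/2 = 3.680×10^5 km.
Half the transfer-orbit period gives t = π√(a_t³/μ) = 62310 s.
Converting: 62310 s ÷ 3600 s/hour = 17.3 hours.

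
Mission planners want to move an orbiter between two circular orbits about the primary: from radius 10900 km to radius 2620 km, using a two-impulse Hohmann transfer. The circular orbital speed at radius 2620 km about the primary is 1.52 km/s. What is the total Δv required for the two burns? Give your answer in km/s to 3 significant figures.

From the circular-orbit relation v² = μ/r at r = 2620 km: μ = v²r = (1.52)² × 2620 = 6053.25 km³/s².
Transfer-ellipse semi-major axis a_t = (r₁ + r₂)/2 = (10900 + 2620)/2 = 6760 km.
At r₁ the circular-orbit speed is v₁ = √(μ/r₁) = 0.7452 km/s.
Transfer-orbit speed at r₁ (vis-viva equation): v_a = √[μ(2/r₁ − 1/a_t)] = 0.4639 km/s.
First burn Δv₁ = |v_a − v₁| = 0.2813 km/s.
Circular speed at r₂: v₂ = √(μ/r₂) = 1.5200 km/s.
Transfer-orbit speed at r₂: v_p = √[μ(2/r₂ − 1/a_t)] = 1.9301 km/s.
Second burn Δv₂ = |v₂ − v_p| = 0.4101 km/s.
Δv = Δv₁ + Δv₂ = 0.2813 + 0.4101 = 0.6914 km/s.

Δv = 0.691 km/s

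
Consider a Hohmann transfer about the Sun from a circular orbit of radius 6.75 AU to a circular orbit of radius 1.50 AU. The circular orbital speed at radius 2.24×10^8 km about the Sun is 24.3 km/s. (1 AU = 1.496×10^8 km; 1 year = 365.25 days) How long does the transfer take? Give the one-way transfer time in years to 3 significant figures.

t = 4.20 years

From the circular-orbit relation v² = μ/r at r = 2.24×10^8 km: μ = v²r = (24.3)² × 2.24×10^8 = 1.32270×10^11 km³/s².
In km: r₁ = 6.75 × 1.496×10^8 = 1.0098×10^9 km; r₂ = 1.50 × 1.496×10^8 = 2.244×10^8 km.
Transfer-ellipse semi-major axis a_t = (r₁ + r₂)/2 = (1.0098×10^9 + 2.244×10^8)/2 = 6.171×10^8 km.
Half the transfer-orbit period gives t = π√(a_t³/μ) = 1.324×10^8 s.
Converting: 1.324×10^8 s ÷ 3.15576×10^7 s/year (365.25 × 86400) = 4.20 years.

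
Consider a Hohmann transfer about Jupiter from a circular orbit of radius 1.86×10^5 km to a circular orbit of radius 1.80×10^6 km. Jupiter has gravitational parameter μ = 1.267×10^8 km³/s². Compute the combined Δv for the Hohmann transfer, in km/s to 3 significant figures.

Δv = 13.8 km/s

The Hohmann ellipse has a_t = (r₁ + r₂)/2 = 9.930×10^5 km.
At r₁ the circular-orbit speed is v₁ = √(μ/r₁) = 26.10 km/s.
On the transfer ellipse at r₁, vis-viva equation gives v_p = √[μ(2/r₁ − 1/a_t)] = 35.14 km/s.
First burn Δv₁ = |v_p − v₁| = 9.040 km/s.
Circular speed at r₂: v₂ = √(μ/r₂) = 8.390 km/s.
Transfer-orbit speed at r₂: v_a = √[μ(2/r₂ − 1/a_t)] = 3.631 km/s.
Second burn Δv₂ = |v₂ − v_a| = 4.759 km/s.
Δv = Δv₁ + Δv₂ = 9.040 + 4.759 = 13.80 km/s.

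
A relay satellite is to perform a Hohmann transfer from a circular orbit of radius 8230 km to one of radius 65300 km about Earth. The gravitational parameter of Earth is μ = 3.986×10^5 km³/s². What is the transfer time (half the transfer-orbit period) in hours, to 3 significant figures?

t = 9.74 hours

The Hohmann ellipse has a_t = (r₁ + r₂)/2 = 36765 km.
By Kepler's third law the transfer-orbit period is T = 2π√(a_t³/μ), so t = T/2 = 35080 s.
Converting: 35080 s ÷ 3600 s/hour = 9.74 hours.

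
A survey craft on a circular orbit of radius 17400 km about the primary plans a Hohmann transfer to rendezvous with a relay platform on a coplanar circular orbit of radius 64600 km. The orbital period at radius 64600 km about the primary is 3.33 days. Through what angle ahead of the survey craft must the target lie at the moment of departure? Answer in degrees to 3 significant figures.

φ = 89.0°

From Kepler's third law T² = 4π²r³/μ at r = 64600 km, T = 3.33 days = 3.33 × 86400 s = 2.87712×10^5 s: μ = 4π²r³/T² = 1.28571×10^5 km³/s².
Semi-major axis of the transfer orbit: a_t = (17400 + 64600)/2 = 41000 km.
Transfer time t = π√(a_t³/μ) = 72736.9 s.
Target angular speed ω₂ = √(μ/r₂³) = 2.18385×10^-5 rad/s.
Angle swept by the target during transfer: ω₂·t = 1.5885 rad = 91.01°.
Arrival is 180° from departure on the ellipse, so φ = 180° − 91.01° = 89.0°.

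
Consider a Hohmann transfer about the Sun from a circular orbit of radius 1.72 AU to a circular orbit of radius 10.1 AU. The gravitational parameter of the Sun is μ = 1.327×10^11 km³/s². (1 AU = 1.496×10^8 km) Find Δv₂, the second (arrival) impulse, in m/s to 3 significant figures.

Δv₂ = 4320 m/s

In km: r₁ = 1.72 × 1.496×10^8 = 2.57312×10^8 km; r₂ = 10.1 × 1.496×10^8 = 1.51096×10^9 km.
Semi-major axis of the transfer orbit: a_t = (2.57312×10^8 + 1.51096×10^9)/2 = 8.84136×10^8 km.
Circular speed at r = 1.51096×10^9 km: v_c = √(μ/r) = 9.3715 km/s.
Vis-viva on the transfer ellipse at r = 1.51096×10^9 km gives v_t = √[μ(2/r − 1/a_t)] = 5.0557 km/s.
Δv₂ = |v_t − v_c| = |5.0557 − 9.3715| = 4.316 km/s.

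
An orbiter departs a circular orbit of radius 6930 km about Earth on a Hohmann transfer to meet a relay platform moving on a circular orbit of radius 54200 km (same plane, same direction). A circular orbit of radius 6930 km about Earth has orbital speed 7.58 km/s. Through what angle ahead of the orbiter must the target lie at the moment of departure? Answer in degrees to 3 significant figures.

φ = 104°

From the circular-orbit relation v² = μ/r at r = 6930 km: μ = v²r = (7.58)² × 6930 = 3.98173×10^5 km³/s².
Semi-major axis of the transfer orbit: a_t = (6930 + 54200)/2 = 30565 km.
Transfer time t = π√(a_t³/μ) = 26604 s.
The target's mean motion on its circular orbit is ω₂ = √(μ/r₂³) = 5.0008×10^-5 rad/s.
Angle swept by the target during transfer: ω₂·t = 1.3304 rad = 76.23°.
Arrival is 180° from departure on the ellipse, so φ = 180° − 76.23° = 104°.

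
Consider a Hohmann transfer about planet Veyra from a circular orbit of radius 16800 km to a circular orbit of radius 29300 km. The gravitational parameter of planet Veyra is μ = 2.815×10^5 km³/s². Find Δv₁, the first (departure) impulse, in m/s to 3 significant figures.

Δv₁ = 522 m/s

Semi-major axis of the transfer orbit: a_t = (16800 + 29300)/2 = 23050 km.
On the circular orbit at r = 16800 km, v_c = √(μ/r) = 4.0934 km/s.
Transfer-orbit speed at the same r (vis-viva, a = a_t): v_t = √[μ(2/r − 1/a_t)] = 4.6151 km/s.
Δv₁ = |v_t − v_c| = |4.6151 − 4.0934| = 0.5217 km/s.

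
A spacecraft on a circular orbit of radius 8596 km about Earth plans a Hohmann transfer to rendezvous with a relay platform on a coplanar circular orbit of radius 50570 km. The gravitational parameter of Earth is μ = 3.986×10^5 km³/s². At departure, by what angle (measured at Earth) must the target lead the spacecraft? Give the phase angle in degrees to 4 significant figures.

φ = 99.46°

Semi-major axis of the transfer orbit: a_t = (8596 + 50570)/2 = 29583 km.
The half-period of the transfer ellipse is t = π√(a_t³/μ) = 25318.9 s.
The target's mean motion on its circular orbit is ω₂ = √(μ/r₂³) = 5.55174×10^-5 rad/s.
Angle swept by the target during transfer: ω₂·t = 1.40564 rad = 80.54°.
The spacecraft traverses 180° on the transfer ellipse, so the target must lead by 180° − 80.54° = 99.46°.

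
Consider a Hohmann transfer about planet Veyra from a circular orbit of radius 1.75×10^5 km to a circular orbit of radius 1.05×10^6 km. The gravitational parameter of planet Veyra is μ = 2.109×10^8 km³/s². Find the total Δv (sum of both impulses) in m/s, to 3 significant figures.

The Hohmann ellipse has a_t = (r₁ + r₂)/2 = 6.125×10^5 km.
At r₁ the circular-orbit speed is v₁ = √(μ/r₁) = 34.715 km/s.
Transfer-orbit speed at r₁ (vis-viva equation): v_p = √[μ(2/r₁ − 1/a_t)] = 45.453 km/s.
First burn Δv₁ = |v_p − v₁| = 10.738 km/s.
Circular speed at r₂: v₂ = √(μ/r₂) = 14.1724 km/s.
Transfer-orbit speed at r₂: v_a = √[μ(2/r₂ − 1/a_t)] = 7.57547 km/s.
Second burn Δv₂ = |v₂ − v_a| = 6.5969 km/s.
Δv = Δv₁ + Δv₂ = 10.738 + 6.5969 = 17.33 km/s.

Δv = 17300 m/s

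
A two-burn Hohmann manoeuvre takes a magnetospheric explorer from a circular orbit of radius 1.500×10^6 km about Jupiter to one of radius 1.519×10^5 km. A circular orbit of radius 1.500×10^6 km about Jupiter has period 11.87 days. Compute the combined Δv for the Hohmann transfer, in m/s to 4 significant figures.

From Kepler's third law T² = 4π²r³/μ at r = 1.500×10^6 km, T = 11.87 days = 11.87 × 86400 s = 1.025568×10^6 s: μ = 4π²r³/T² = 1.26679×10^8 km³/s².
Transfer-ellipse semi-major axis a_t = (r₁ + r₂)/2 = (1.500×10^6 + 1.519×10^5)/2 = 8.2595×10^5 km.
At r₁ the circular-orbit speed is v₁ = √(μ/r₁) = 9.190 km/s.
Transfer-orbit speed at r₁ (v² = μ(2/r − 1/a)): v_a = √[μ(2/r₁ − 1/a_t)] = 3.941 km/s.
First burn Δv₁ = |v_a − v₁| = 5.249 km/s.
Circular speed at r₂: v₂ = √(μ/r₂) = 28.88 km/s.
Transfer-orbit speed at r₂: v_p = √[μ(2/r₂ − 1/a_t)] = 38.92 km/s.
Second burn Δv₂ = |v₂ − v_p| = 10.04 km/s.
Δv = Δv₁ + Δv₂ = 5.249 + 10.04 = 15.29 km/s.

Δv = 15290 m/s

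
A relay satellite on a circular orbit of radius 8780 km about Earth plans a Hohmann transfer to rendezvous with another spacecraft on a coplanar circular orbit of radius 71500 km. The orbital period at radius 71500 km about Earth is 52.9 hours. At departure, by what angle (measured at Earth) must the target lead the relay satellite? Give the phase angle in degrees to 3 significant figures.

φ = 104°

From Kepler's third law T² = 4π²r³/μ at r = 71500 km, T = 52.9 hours = 52.9 × 3600 s = 1.9044×10^5 s: μ = 4π²r³/T² = 3.97889×10^5 km³/s².
Transfer-ellipse semi-major axis a_t = (r₁ + r₂)/2 = (8780 + 71500)/2 = 40140 km.
The half-period of the transfer ellipse is t = π√(a_t³/μ) = 40053 s.
The target's mean motion on its circular orbit is ω₂ = √(μ/r₂³) = 3.2993×10^-5 rad/s.
Angle swept by the target during transfer: ω₂·t = 1.32147 rad = 75.71°.
Arrival is 180° from departure on the ellipse, so φ = 180° − 75.71° = 104°.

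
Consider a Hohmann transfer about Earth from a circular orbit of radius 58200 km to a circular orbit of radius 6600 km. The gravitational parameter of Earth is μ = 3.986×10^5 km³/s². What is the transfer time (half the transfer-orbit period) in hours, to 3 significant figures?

Transfer-ellipse semi-major axis a_t = (r₁ + r₂)/2 = (58200 + 6600)/2 = 32400 km.
By Kepler's third law the transfer-orbit period is T = 2π√(a_t³/μ), so t = T/2 = 29020 s.
Converting: 29020 s ÷ 3600 s/hour = 8.06 hours.

t = 8.06 hours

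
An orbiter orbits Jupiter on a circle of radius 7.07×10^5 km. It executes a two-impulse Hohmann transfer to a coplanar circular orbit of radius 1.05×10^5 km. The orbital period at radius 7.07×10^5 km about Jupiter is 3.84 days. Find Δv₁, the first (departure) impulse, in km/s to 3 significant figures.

Δv₁ = 6.58 km/s

From Kepler's third law T² = 4π²r³/μ at r = 7.07×10^5 km, T = 3.84 days = 3.84 × 86400 s = 3.31776×10^5 s: μ = 4π²r³/T² = 1.26744×10^8 km³/s².
Semi-major axis of the transfer orbit: a_t = (7.070×10^5 + 1.050×10^5)/2 = 4.060×10^5 km.
Circular speed at r = 7.070×10^5 km: v_c = √(μ/r) = 13.389 km/s.
Vis-viva on the transfer ellipse at r = 7.070×10^5 km gives v_t = √[μ(2/r − 1/a_t)] = 6.8090 km/s.
Δv₁ = |v_t − v_c| = |6.8090 − 13.389| = 6.580 km/s.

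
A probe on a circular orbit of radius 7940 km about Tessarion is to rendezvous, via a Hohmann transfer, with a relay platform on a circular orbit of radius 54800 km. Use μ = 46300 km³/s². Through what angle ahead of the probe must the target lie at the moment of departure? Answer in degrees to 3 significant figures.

φ = 102°

Semi-major axis of the transfer orbit: a_t = (7940 + 54800)/2 = 31370 km.
Transfer time t = π√(a_t³/μ) = 81120.6 s.
Target angular speed ω₂ = √(μ/r₂³) = 1.67733×10^-5 rad/s.
Angle swept by the target during transfer: ω₂·t = 1.3607 rad = 77.96°.
Arrival is 180° from departure on the ellipse, so φ = 180° − 77.96° = 102°.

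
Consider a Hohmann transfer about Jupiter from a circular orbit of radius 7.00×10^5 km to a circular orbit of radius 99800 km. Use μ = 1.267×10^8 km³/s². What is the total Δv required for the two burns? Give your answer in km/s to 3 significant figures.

Δv = 18.2 km/s

Transfer-ellipse semi-major axis a_t = (r₁ + r₂)/2 = (7.000×10^5 + 99800)/2 = 3.999×10^5 km.
At r₁ the circular-orbit speed is v₁ = √(μ/r₁) = 13.454 km/s.
On the transfer ellipse at r₁, vis-viva equation gives v_a = √[μ(2/r₁ − 1/a_t)] = 6.7209 km/s.
First burn Δv₁ = |v_a − v₁| = 6.733 km/s.
At r₂, v₂ = √(μ/r₂) = 35.63 km/s.
Transfer-orbit speed at r₂: v_p = √[μ(2/r₂ − 1/a_t)] = 47.14 km/s.
Second burn Δv₂ = |v₂ − v_p| = 11.51 km/s.
Total Δv = Δv₁ + Δv₂ = 18.24 km/s.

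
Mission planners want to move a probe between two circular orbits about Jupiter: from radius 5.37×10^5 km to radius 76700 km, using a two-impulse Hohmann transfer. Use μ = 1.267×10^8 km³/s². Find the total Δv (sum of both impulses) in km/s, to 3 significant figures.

Δv = 20.8 km/s

Transfer-ellipse semi-major axis a_t = (r₁ + r₂)/2 = (5.370×10^5 + 76700)/2 = 3.0685×10^5 km.
Circular speed at r₁: v₁ = √(μ/r₁) = √(1.267×10^8/5.370×10^5) = 15.3604 km/s.
Transfer-orbit speed at r₁ (v² = μ(2/r − 1/a)): v_a = √[μ(2/r₁ − 1/a_t)] = 7.67955 km/s.
First burn Δv₁ = |v_a − v₁| = 7.681 km/s.
Circular speed at r₂: v₂ = √(μ/r₂) = 40.643 km/s.
Transfer-orbit speed at r₂: v_p = √[μ(2/r₂ − 1/a_t)] = 53.767 km/s.
Second burn Δv₂ = |v₂ − v_p| = 13.12 km/s.
Total Δv = Δv₁ + Δv₂ = 20.80 km/s.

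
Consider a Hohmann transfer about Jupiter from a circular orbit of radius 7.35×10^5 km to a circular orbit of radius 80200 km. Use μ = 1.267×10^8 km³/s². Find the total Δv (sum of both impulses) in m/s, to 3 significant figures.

The Hohmann ellipse has a_t = (r₁ + r₂)/2 = 4.076×10^5 km.
At r₁ the circular-orbit speed is v₁ = √(μ/r₁) = 13.1294 km/s.
On the transfer ellipse at r₁, vis-viva equation gives v_a = √[μ(2/r₁ − 1/a_t)] = 5.82391 km/s.
First burn Δv₁ = |v_a − v₁| = 7.3055 km/s.
At r₂, v₂ = √(μ/r₂) = 39.747 km/s.
Transfer-orbit speed at r₂: v_p = √[μ(2/r₂ − 1/a_t)] = 53.374 km/s.
Second burn Δv₂ = |v₂ − v_p| = 13.627 km/s.
Δv = Δv₁ + Δv₂ = 7.3055 + 13.627 = 20.93 km/s.

Δv = 20900 m/s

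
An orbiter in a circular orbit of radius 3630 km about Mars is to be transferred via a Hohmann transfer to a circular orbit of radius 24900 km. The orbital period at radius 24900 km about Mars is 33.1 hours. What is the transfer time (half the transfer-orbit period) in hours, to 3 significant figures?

t = 7.18 hours

From Kepler's third law T² = 4π²r³/μ at r = 24900 km, T = 33.1 hours = 33.1 × 3600 s = 1.1916×10^5 s: μ = 4π²r³/T² = 42923.7 km³/s².
Semi-major axis of the transfer orbit: a_t = (3630 + 24900)/2 = 14265 km.
Transfer time t = π√(a_t³/μ) = π√((14265)³ / 42923.7) = 25840 s.
Converting: 25840 s ÷ 3600 s/hour = 7.18 hours.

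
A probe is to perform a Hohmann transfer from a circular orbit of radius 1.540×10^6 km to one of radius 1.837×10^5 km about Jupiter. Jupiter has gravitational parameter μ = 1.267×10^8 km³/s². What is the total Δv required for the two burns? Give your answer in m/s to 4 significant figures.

Transfer-ellipse semi-major axis a_t = (r₁ + r₂)/2 = (1.540×10^6 + 1.837×10^5)/2 = 8.6185×10^5 km.
Circular speed at r₁: v₁ = √(μ/r₁) = √(1.267×10^8/1.540×10^6) = 9.0704 km/s.
Transfer-orbit speed at r₁ (vis-viva): v_a = √[μ(2/r₁ − 1/a_t)] = 4.1876 km/s.
First burn Δv₁ = |v_a − v₁| = 4.883 km/s.
At r₂, v₂ = √(μ/r₂) = 26.2624 km/s.
Transfer-orbit speed at r₂: v_p = √[μ(2/r₂ − 1/a_t)] = 35.1057 km/s.
Second burn Δv₂ = |v₂ − v_p| = 8.843 km/s.
Δv = Δv₁ + Δv₂ = 4.883 + 8.843 = 13.73 km/s.

Δv = 13730 m/s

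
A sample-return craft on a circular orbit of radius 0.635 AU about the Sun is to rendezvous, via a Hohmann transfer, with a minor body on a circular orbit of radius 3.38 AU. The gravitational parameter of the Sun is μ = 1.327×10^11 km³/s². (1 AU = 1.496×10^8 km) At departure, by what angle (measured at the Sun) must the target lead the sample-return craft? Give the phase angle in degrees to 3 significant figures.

φ = 97.6°

In km: r₁ = 0.635 × 1.496×10^8 = 9.4996×10^7 km; r₂ = 3.38 × 1.496×10^8 = 5.05648×10^8 km.
Semi-major axis of the transfer orbit: a_t = (9.4996×10^7 + 5.05648×10^8)/2 = 3.00322×10^8 km.
Transfer time t = π√(a_t³/μ) = 4.488×10^7 s.
The target's mean motion on its circular orbit is ω₂ = √(μ/r₂³) = 3.204×10^-8 rad/s.
Angle swept by the target during transfer: ω₂·t = 1.438 rad = 82.39°.
The sample-return craft traverses 180° on the transfer ellipse, so the target must lead by 180° − 82.39° = 97.6°.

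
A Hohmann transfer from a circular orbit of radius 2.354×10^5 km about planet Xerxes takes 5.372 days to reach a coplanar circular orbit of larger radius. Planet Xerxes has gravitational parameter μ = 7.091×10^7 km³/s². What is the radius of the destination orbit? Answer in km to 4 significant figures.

Transfer time t = 5.372 days = 4.641408×10^5 s, and t = π√(a_t³/μ).
So a_t = (μ t²/π²)^(1/3) = (7.091×10^7 × (4.641408×10^5)² / π²)^(1/3) = 1.1567×10^6 km.
Since a_t = (r₁ + r₂)/2, r₂ = 2a_t − r₁ = 2×1.1567×10^6 − 2.354×10^5 = 2.078×10^6 km.

r₂ = 2.078×10^6 km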